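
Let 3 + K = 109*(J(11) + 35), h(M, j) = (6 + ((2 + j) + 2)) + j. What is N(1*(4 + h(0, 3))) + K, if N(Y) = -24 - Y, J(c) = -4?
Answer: 3332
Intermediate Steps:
h(M, j) = 10 + 2*j (h(M, j) = (6 + (4 + j)) + j = (10 + j) + j = 10 + 2*j)
K = 3376 (K = -3 + 109*(-4 + 35) = -3 + 109*31 = -3 + 3379 = 3376)
N(1*(4 + h(0, 3))) + K = (-24 - (4 + (10 + 2*3))) + 3376 = (-24 - (4 + (10 + 6))) + 3376 = (-24 - (4 + 16)) + 3376 = (-24 - 20) + 3376 = -44 + 3376 = 3332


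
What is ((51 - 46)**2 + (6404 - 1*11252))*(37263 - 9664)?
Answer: -133109977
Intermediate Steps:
((51 - 46)**2 + (6404 - 1*11252))*(37263 - 9664) = (5**2 + (6404 - 11252))*27599 = (25 - 4848)*27599 = -4823*27599 = -133109977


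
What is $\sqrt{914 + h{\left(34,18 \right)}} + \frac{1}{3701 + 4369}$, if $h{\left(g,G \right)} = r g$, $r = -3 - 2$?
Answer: $\frac{1}{8070} + 2 \sqrt{186} \approx 27.276$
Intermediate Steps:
$r = -5$ ($r = -3 - 2 = -5$)
$h{\left(g,G \right)} = - 5 g$
$\sqrt{914 + h{\left(34,18 \right)}} + \frac{1}{3701 + 4369} = \sqrt{914 - 170} + \frac{1}{3701 + 4369} = \sqrt{914 - 170} + \frac{1}{8070} = \sqrt{744} + \frac{1}{8070} = 2 \sqrt{186} + \frac{1}{8070} = \frac{1}{8070} + 2 \sqrt{186}$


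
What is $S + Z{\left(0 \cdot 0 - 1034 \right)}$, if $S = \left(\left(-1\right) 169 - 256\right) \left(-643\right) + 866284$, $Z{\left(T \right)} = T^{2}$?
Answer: $2208715$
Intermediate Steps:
$S = 1139559$ ($S = \left(-169 - 256\right) \left(-643\right) + 866284 = \left(-425\right) \left(-643\right) + 866284 = 273275 + 866284 = 1139559$)
$S + Z{\left(0 \cdot 0 - 1034 \right)} = 1139559 + \left(0 \cdot 0 - 1034\right)^{2} = 1139559 + \left(0 - 1034\right)^{2} = 1139559 + \left(-1034\right)^{2} = 1139559 + 1069156 = 2208715$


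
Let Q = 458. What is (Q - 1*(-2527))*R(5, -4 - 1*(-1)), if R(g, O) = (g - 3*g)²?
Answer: 298500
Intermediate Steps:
R(g, O) = 4*g² (R(g, O) = (-2*g)² = 4*g²)
(Q - 1*(-2527))*R(5, -4 - 1*(-1)) = (458 - 1*(-2527))*(4*5²) = (458 + 2527)*(4*25) = 2985*100 = 298500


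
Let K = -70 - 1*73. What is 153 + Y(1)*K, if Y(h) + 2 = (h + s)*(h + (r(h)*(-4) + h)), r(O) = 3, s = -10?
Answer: -12431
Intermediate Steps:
Y(h) = -2 + (-12 + 2*h)*(-10 + h) (Y(h) = -2 + (h - 10)*(h + (3*(-4) + h)) = -2 + (-10 + h)*(h + (-12 + h)) = -2 + (-10 + h)*(-12 + 2*h) = -2 + (-12 + 2*h)*(-10 + h))
K = -143 (K = -70 - 73 = -143)
153 + Y(1)*K = 153 + (118 - 32*1 + 2*1²)*(-143) = 153 + (118 - 32 + 2*1)*(-143) = 153 + (118 - 32 + 2)*(-143) = 153 + 88*(-143) = 153 - 12584 = -12431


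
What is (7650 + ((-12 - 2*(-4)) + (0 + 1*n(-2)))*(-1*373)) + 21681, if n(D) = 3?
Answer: 29704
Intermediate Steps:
(7650 + ((-12 - 2*(-4)) + (0 + 1*n(-2)))*(-1*373)) + 21681 = (7650 + ((-12 - 2*(-4)) + (0 + 1*3))*(-1*373)) + 21681 = (7650 + ((-12 + 8) + (0 + 3))*(-373)) + 21681 = (7650 + (-4 + 3)*(-373)) + 21681 = (7650 - 1*(-373)) + 21681 = (7650 + 373) + 21681 = 8023 + 21681 = 29704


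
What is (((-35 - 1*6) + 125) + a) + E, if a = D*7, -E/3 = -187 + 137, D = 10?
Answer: 304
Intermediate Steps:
E = 150 (E = -3*(-187 + 137) = -3*(-50) = 150)
a = 70 (a = 10*7 = 70)
(((-35 - 1*6) + 125) + a) + E = (((-35 - 1*6) + 125) + 70) + 150 = (((-35 - 6) + 125) + 70) + 150 = ((-41 + 125) + 70) + 150 = (84 + 70) + 150 = 154 + 150 = 304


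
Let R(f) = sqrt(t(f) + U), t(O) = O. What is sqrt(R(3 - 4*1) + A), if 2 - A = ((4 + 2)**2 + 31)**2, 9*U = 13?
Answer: I*sqrt(40377)/3 ≈ 66.98*I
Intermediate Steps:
U = 13/9 (U = (1/9)*13 = 13/9 ≈ 1.4444)
A = -4487 (A = 2 - ((4 + 2)**2 + 31)**2 = 2 - (6**2 + 31)**2 = 2 - (36 + 31)**2 = 2 - 1*67**2 = 2 - 1*4489 = 2 - 4489 = -4487)
R(f) = sqrt(13/9 + f) (R(f) = sqrt(f + 13/9) = sqrt(13/9 + f))
sqrt(R(3 - 4*1) + A) = sqrt(sqrt(13 + 9*(3 - 4*1))/3 - 4487) = sqrt(sqrt(13 + 9*(3 - 4))/3 - 4487) = sqrt(sqrt(13 + 9*(-1))/3 - 4487) = sqrt(sqrt(13 - 9)/3 - 4487) = sqrt(sqrt(4)/3 - 4487) = sqrt((1/3)*2 - 4487) = sqrt(2/3 - 4487) = sqrt(-13459/3) = I*sqrt(40377)/3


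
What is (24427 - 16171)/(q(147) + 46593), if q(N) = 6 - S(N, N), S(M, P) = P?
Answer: 688/3871 ≈ 0.17773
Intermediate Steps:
q(N) = 6 - N
(24427 - 16171)/(q(147) + 46593) = (24427 - 16171)/((6 - 1*147) + 46593) = 8256/((6 - 147) + 46593) = 8256/(-141 + 46593) = 8256/46452 = 8256*(1/46452) = 688/3871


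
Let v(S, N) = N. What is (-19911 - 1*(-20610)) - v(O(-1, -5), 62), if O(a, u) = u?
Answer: 637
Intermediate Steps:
(-19911 - 1*(-20610)) - v(O(-1, -5), 62) = (-19911 - 1*(-20610)) - 1*62 = (-19911 + 20610) - 62 = 699 - 62 = 637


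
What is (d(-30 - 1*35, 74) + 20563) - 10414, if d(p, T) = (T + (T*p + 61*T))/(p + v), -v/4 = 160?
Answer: 2385089/235 ≈ 10149.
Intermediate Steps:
v = -640 (v = -4*160 = -640)
d(p, T) = (62*T + T*p)/(-640 + p) (d(p, T) = (T + (T*p + 61*T))/(p - 640) = (T + (61*T + T*p))/(-640 + p) = (62*T + T*p)/(-640 + p))
(d(-30 - 1*35, 74) + 20563) - 10414 = (74*(62 + (-30 - 1*35))/(-640 + (-30 - 1*35)) + 20563) - 10414 = (74*(62 + (-30 - 35))/(-640 + (-30 - 35)) + 20563) - 10414 = (74*(62 - 65)/(-640 - 65) + 20563) - 10414 = (74*(-3)/(-705) + 20563) - 10414 = (74*(-1/705)*(-3) + 20563) - 10414 = (74/235 + 20563) - 10414 = 4832379/235 - 10414 = 2385089/235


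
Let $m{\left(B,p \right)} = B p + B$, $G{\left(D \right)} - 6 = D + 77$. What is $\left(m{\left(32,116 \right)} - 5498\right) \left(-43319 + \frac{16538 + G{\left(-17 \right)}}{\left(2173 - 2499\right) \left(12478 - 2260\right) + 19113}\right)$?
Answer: $\frac{251647424066746}{3311955} \approx 7.5982 \cdot 10^{7}$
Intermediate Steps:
$G{\left(D \right)} = 83 + D$ ($G{\left(D \right)} = 6 + \left(D + 77\right) = 6 + \left(77 + D\right) = 83 + D$)
$m{\left(B,p \right)} = B + B p$
$\left(m{\left(32,116 \right)} - 5498\right) \left(-43319 + \frac{16538 + G{\left(-17 \right)}}{\left(2173 - 2499\right) \left(12478 - 2260\right) + 19113}\right) = \left(32 \left(1 + 116\right) - 5498\right) \left(-43319 + \frac{16538 + \left(83 - 17\right)}{\left(2173 - 2499\right) \left(12478 - 2260\right) + 19113}\right) = \left(32 \cdot 117 - 5498\right) \left(-43319 + \frac{16538 + 66}{\left(-326\right) 10218 + 19113}\right) = \left(3744 - 5498\right) \left(-43319 + \frac{16604}{-3331068 + 19113}\right) = - 1754 \left(-43319 + \frac{16604}{-3311955}\right) = - 1754 \left(-43319 + 16604 \left(- \frac{1}{3311955}\right)\right) = - 1754 \left(-43319 - \frac{16604}{3311955}\right) = \left(-1754\right) \left(- \frac{143470595249}{3311955}\right) = \frac{251647424066746}{3311955}$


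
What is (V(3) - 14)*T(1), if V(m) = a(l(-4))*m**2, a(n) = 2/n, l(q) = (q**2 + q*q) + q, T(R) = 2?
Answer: -187/7 ≈ -26.714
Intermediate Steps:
l(q) = q + 2*q**2 (l(q) = (q**2 + q**2) + q = 2*q**2 + q = q + 2*q**2)
V(m) = m**2/14 (V(m) = (2/((-4*(1 + 2*(-4)))))*m**2 = (2/((-4*(1 - 8))))*m**2 = (2/((-4*(-7))))*m**2 = (2/28)*m**2 = (2*(1/28))*m**2 = m**2/14)
(V(3) - 14)*T(1) = ((1/14)*3**2 - 14)*2 = ((1/14)*9 - 14)*2 = (9/14 - 14)*2 = -187/14*2 = -187/7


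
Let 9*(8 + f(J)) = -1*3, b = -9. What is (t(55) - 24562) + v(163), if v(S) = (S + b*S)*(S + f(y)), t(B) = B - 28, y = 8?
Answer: -678661/3 ≈ -2.2622e+5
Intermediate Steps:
f(J) = -25/3 (f(J) = -8 + (-1*3)/9 = -8 + (1/9)*(-3) = -8 - 1/3 = -25/3)
t(B) = -28 + B
v(S) = -8*S*(-25/3 + S) (v(S) = (S - 9*S)*(S - 25/3) = (-8*S)*(-25/3 + S) = -8*S*(-25/3 + S))
(t(55) - 24562) + v(163) = ((-28 + 55) - 24562) + (8/3)*163*(25 - 3*163) = (27 - 24562) + (8/3)*163*(25 - 489) = -24535 + (8/3)*163*(-464) = -24535 - 605056/3 = -678661/3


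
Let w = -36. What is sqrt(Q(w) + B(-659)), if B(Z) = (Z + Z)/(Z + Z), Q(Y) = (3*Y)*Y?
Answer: sqrt(3889) ≈ 62.362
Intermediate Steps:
Q(Y) = 3*Y**2
B(Z) = 1 (B(Z) = (2*Z)/((2*Z)) = (2*Z)*(1/(2*Z)) = 1)
sqrt(Q(w) + B(-659)) = sqrt(3*(-36)**2 + 1) = sqrt(3*1296 + 1) = sqrt(3888 + 1) = sqrt(3889)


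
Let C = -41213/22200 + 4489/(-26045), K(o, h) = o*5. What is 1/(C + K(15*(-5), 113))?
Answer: -115639800/43599534677 ≈ -0.0026523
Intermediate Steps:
K(o, h) = 5*o
C = -234609677/115639800 (C = -41213*1/22200 + 4489*(-1/26045) = -41213/22200 - 4489/26045 = -234609677/115639800 ≈ -2.0288)
1/(C + K(15*(-5), 113)) = 1/(-234609677/115639800 + 5*(15*(-5))) = 1/(-234609677/115639800 + 5*(-75)) = 1/(-234609677/115639800 - 375) = 1/(-43599534677/115639800) = -115639800/43599534677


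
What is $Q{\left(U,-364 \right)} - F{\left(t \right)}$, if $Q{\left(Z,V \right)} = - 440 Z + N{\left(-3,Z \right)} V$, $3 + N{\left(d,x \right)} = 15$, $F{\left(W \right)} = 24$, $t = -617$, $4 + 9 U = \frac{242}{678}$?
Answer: $- \frac{12856592}{3051} \approx -4213.9$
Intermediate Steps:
$U = - \frac{1235}{3051}$ ($U = - \frac{4}{9} + \frac{242 \cdot \frac{1}{678}}{9} = - \frac{4}{9} + \frac{1}{9} \cdot \frac{121}{339} = - \frac{4}{9} + \frac{121}{3051} = - \frac{1235}{3051} \approx -0.40479$)
$N{\left(d,x \right)} = 12$ ($N{\left(d,x \right)} = -3 + 15 = 12$)
$Q{\left(Z,V \right)} = - 440 Z + 12 V$
$Q{\left(U,-364 \right)} - F{\left(t \right)} = \left(\left(-440\right) \left(- \frac{1235}{3051}\right) + 12 \left(-364\right)\right) - 24 = \left(\frac{543400}{3051} - 4368\right) - 24 = - \frac{12783368}{3051} - 24 = - \frac{12856592}{3051}$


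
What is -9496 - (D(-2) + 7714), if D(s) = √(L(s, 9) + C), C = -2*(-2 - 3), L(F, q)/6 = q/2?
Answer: -17210 - √37 ≈ -17216.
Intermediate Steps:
L(F, q) = 3*q (L(F, q) = 6*(q/2) = 3*q)
C = 10 (C = -2*(-5) = 10)
D(s) = √37 (D(s) = √(3*9 + 10) = √(27 + 10) = √37)
-9496 - (D(-2) + 7714) = -9496 - (√37 + 7714) = -9496 - (7714 + √37) = -9496 + (-7714 - √37) = -17210 - √37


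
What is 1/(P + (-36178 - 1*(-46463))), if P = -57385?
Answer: -1/47100 ≈ -2.1231e-5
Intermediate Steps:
1/(P + (-36178 - 1*(-46463))) = 1/(-57385 + (-36178 - 1*(-46463))) = 1/(-57385 + (-36178 + 46463)) = 1/(-57385 + 10285) = 1/(-47100) = -1/47100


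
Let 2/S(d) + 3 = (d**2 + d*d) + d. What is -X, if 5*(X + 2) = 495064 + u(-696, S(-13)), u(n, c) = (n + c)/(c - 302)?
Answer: -24070132589/243105 ≈ -99011.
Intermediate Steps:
S(d) = 2/(-3 + d + 2*d**2) (S(d) = 2/(-3 + ((d**2 + d*d) + d)) = 2/(-3 + ((d**2 + d**2) + d)) = 2/(-3 + (2*d**2 + d)) = 2/(-3 + (d + 2*d**2)) = 2/(-3 + d + 2*d**2))
u(n, c) = (c + n)/(-302 + c)
X = 24070132589/243105 (X = -2 + (495064 + (2/(-3 - 13 + 2*(-13)**2) - 696)/(-302 + 2/(-3 - 13 + 2*(-13)**2)))/5 = -2 + (495064 + (2/(-3 - 13 + 2*169) - 696)/(-302 + 2/(-3 - 13 + 2*169)))/5 = -2 + (495064 + (2/(-3 - 13 + 338) - 696)/(-302 + 2/(-3 - 13 + 338)))/5 = -2 + (495064 + (2/322 - 696)/(-302 + 2/322))/5 = -2 + (495064 + (2*(1/322) - 696)/(-302 + 2*(1/322)))/5 = -2 + (495064 + (1/161 - 696)/(-302 + 1/161))/5 = -2 + (495064 - 112055/161/(-48621/161))/5 = -2 + (495064 - 161/48621*(-112055/161))/5 = -2 + (495064 + 112055/48621)/5 = -2 + (1/5)*(24070618799/48621) = -2 + 24070618799/243105 = 24070132589/243105 ≈ 99011.)
-X = -1*24070132589/243105 = -24070132589/243105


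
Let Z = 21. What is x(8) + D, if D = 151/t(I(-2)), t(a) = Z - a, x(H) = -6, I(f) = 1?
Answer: 31/20 ≈ 1.5500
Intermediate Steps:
t(a) = 21 - a
D = 151/20 (D = 151/(21 - 1*1) = 151/(21 - 1) = 151/20 ≈ 7.5500)
x(8) + D = -6 + 151/20 = 31/20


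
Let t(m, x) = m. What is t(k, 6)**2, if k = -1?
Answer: 1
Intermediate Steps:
t(k, 6)**2 = (-1)**2 = 1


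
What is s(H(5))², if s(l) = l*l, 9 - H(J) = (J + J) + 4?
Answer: 625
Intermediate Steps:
H(J) = 5 - 2*J (H(J) = 9 - ((J + J) + 4) = 9 - (2*J + 4) = 9 - (4 + 2*J) = 9 + (-4 - 2*J) = 5 - 2*J)
s(l) = l²
s(H(5))² = ((5 - 2*5)²)² = ((5 - 10)²)² = ((-5)²)² = 25² = 625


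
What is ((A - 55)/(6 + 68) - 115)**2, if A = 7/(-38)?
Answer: 105935277529/7907344 ≈ 13397.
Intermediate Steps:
A = -7/38 (A = 7*(-1/38) = -7/38 ≈ -0.18421)
((A - 55)/(6 + 68) - 115)**2 = ((-7/38 - 55)/(6 + 68) - 115)**2 = (-2097/38/74 - 115)**2 = (-2097/38*1/74 - 115)**2 = (-2097/2812 - 115)**2 = (-325477/2812)**2 = 105935277529/7907344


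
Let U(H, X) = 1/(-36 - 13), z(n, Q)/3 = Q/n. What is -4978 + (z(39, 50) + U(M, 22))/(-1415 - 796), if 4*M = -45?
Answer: -7011052483/1408407 ≈ -4978.0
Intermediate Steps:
z(n, Q) = 3*Q/n (z(n, Q) = 3*(Q/n) = 3*Q/n)
M = -45/4 (M = (¼)*(-45) = -45/4 ≈ -11.250)
U(H, X) = -1/49 (U(H, X) = 1/(-49) = -1/49)
-4978 + (z(39, 50) + U(M, 22))/(-1415 - 796) = -4978 + (3*50/39 - 1/49)/(-1415 - 796) = -4978 + (3*50*(1/39) - 1/49)/(-2211) = -4978 + (50/13 - 1/49)*(-1/2211) = -4978 + (2437/637)*(-1/2211) = -4978 - 2437/1408407 = -7011052483/1408407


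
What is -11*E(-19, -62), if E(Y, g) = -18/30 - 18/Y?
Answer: -363/95 ≈ -3.8211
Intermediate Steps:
E(Y, g) = -⅗ - 18/Y (E(Y, g) = -18*1/30 - 18/Y = -⅗ - 18/Y)
-11*E(-19, -62) = -11*(-⅗ - 18/(-19)) = -11*(-⅗ - 18*(-1/19)) = -11*(-⅗ + 18/19) = -11*33/95 = -363/95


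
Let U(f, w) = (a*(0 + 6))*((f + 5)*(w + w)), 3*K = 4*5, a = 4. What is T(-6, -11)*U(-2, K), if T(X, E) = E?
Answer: -10560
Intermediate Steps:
K = 20/3 (K = (4*5)/3 = (⅓)*20 = 20/3 ≈ 6.6667)
U(f, w) = 48*w*(5 + f) (U(f, w) = (4*(0 + 6))*((f + 5)*(w + w)) = (4*6)*((5 + f)*(2*w)) = 24*(2*w*(5 + f)) = 48*w*(5 + f))
T(-6, -11)*U(-2, K) = -528*20*(5 - 2)/3 = -528*20*3/3 = -11*960 = -10560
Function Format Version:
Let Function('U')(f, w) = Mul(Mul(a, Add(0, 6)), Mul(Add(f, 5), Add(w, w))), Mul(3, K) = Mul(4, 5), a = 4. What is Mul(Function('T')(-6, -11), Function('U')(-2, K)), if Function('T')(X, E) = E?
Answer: -10560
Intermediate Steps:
K = Rational(20, 3) (K = Mul(Rational(1, 3), Mul(4, 5)) = Mul(Rational(1, 3), 20) = Rational(20, 3) ≈ 6.6667)
Function('U')(f, w) = Mul(48, w, Add(5, f)) (Function('U')(f, w) = Mul(Mul(4, Add(0, 6)), Mul(Add(f, 5), Add(w, w))) = Mul(Mul(4, 6), Mul(Add(5, f), Mul(2, w))) = Mul(24, Mul(2, w, Add(5, f))) = Mul(48, w, Add(5, f)))
Mul(Function('T')(-6, -11), Function('U')(-2, K)) = Mul(-11, Mul(48, Rational(20, 3), Add(5, -2))) = Mul(-11, Mul(48, Rational(20, 3), 3)) = Mul(-11, 960) = -10560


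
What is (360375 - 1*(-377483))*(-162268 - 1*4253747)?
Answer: -3258391995870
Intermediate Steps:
(360375 - 1*(-377483))*(-162268 - 1*4253747) = (360375 + 377483)*(-162268 - 4253747) = 737858*(-4416015) = -3258391995870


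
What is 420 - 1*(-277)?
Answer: 697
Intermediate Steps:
420 - 1*(-277) = 420 + 277 = 697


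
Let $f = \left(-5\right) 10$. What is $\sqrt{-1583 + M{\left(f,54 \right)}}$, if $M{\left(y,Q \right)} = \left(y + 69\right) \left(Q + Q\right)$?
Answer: $\sqrt{469} \approx 21.656$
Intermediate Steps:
$f = -50$
$M{\left(y,Q \right)} = 2 Q \left(69 + y\right)$ ($M{\left(y,Q \right)} = \left(69 + y\right) 2 Q = 2 Q \left(69 + y\right)$)
$\sqrt{-1583 + M{\left(f,54 \right)}} = \sqrt{-1583 + 2 \cdot 54 \left(69 - 50\right)} = \sqrt{-1583 + 2 \cdot 54 \cdot 19} = \sqrt{-1583 + 2052} = \sqrt{469}$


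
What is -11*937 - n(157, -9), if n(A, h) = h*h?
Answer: -10388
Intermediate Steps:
n(A, h) = h²
-11*937 - n(157, -9) = -11*937 - 1*(-9)² = -10307 - 1*81 = -10307 - 81 = -10388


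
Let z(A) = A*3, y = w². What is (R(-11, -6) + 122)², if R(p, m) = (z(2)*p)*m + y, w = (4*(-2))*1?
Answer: 338724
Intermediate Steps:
w = -8 (w = -8*1 = -8)
y = 64 (y = (-8)² = 64)
z(A) = 3*A
R(p, m) = 64 + 6*m*p (R(p, m) = ((3*2)*p)*m + 64 = (6*p)*m + 64 = 6*m*p + 64 = 64 + 6*m*p)
(R(-11, -6) + 122)² = ((64 + 6*(-6)*(-11)) + 122)² = ((64 + 396) + 122)² = (460 + 122)² = 582² = 338724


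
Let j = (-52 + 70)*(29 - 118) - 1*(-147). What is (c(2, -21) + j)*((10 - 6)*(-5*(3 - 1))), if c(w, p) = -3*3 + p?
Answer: 59400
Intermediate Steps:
c(w, p) = -9 + p
j = -1455 (j = 18*(-89) + 147 = -1602 + 147 = -1455)
(c(2, -21) + j)*((10 - 6)*(-5*(3 - 1))) = ((-9 - 21) - 1455)*((10 - 6)*(-5*(3 - 1))) = (-30 - 1455)*(4*(-5*2)) = -5940*(-10) = -1485*(-40) = 59400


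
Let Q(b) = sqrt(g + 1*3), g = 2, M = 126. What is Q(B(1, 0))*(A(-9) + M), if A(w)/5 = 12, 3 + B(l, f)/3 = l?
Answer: 186*sqrt(5) ≈ 415.91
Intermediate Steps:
B(l, f) = -9 + 3*l
A(w) = 60 (A(w) = 5*12 = 60)
Q(b) = sqrt(5) (Q(b) = sqrt(2 + 1*3) = sqrt(2 + 3) = sqrt(5))
Q(B(1, 0))*(A(-9) + M) = sqrt(5)*(60 + 126) = sqrt(5)*186 = 186*sqrt(5)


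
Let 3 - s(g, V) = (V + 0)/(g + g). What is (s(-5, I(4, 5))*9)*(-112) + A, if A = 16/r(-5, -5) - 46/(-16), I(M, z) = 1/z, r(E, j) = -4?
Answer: -609057/200 ≈ -3045.3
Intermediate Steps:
s(g, V) = 3 - V/(2*g) (s(g, V) = 3 - (V + 0)/(g + g) = 3 - V/(2*g))
A = -9/8 (A = 16/(-4) - 46/(-16) = 16*(-¼) - 46*(-1/16) = -4 + 23/8 = -9/8 ≈ -1.1250)
(s(-5, I(4, 5))*9)*(-112) + A = ((3 - ½/(5*(-5)))*9)*(-112) - 9/8 = ((3 - ½*⅕*(-⅕))*9)*(-112) - 9/8 = ((3 + 1/50)*9)*(-112) - 9/8 = ((151/50)*9)*(-112) - 9/8 = (1359/50)*(-112) - 9/8 = -76104/25 - 9/8 = -609057/200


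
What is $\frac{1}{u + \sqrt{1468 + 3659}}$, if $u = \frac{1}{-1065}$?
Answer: $\frac{1065}{5815171574} + \frac{1134225 \sqrt{5127}}{5815171574} \approx 0.013966$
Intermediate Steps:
$u = - \frac{1}{1065} \approx -0.00093897$
$\frac{1}{u + \sqrt{1468 + 3659}} = \frac{1}{- \frac{1}{1065} + \sqrt{1468 + 3659}} = \frac{1}{- \frac{1}{1065} + \sqrt{5127}}$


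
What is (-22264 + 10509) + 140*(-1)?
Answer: -11895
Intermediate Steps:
(-22264 + 10509) + 140*(-1) = -11755 - 140 = -11895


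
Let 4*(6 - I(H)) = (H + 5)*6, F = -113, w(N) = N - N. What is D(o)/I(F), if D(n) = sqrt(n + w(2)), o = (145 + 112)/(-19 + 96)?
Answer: sqrt(19789)/12936 ≈ 0.010875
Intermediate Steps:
w(N) = 0
o = 257/77 ≈ 3.3377
D(n) = sqrt(n) (D(n) = sqrt(n + 0) = sqrt(n))
I(H) = -3/2 - 3*H/2 (I(H) = 6 - (H + 5)*6/4 = 6 - (5 + H)*6/4 = 6 - (30 + 6*H)/4 = 6 + (-15/2 - 3*H/2) = -3/2 - 3*H/2)
D(o)/I(F) = sqrt(257/77)/(-3/2 - 3/2*(-113)) = (sqrt(19789)/77)/(-3/2 + 339/2) = (sqrt(19789)/77)/168 = (sqrt(19789)/77)*(1/168) = sqrt(19789)/12936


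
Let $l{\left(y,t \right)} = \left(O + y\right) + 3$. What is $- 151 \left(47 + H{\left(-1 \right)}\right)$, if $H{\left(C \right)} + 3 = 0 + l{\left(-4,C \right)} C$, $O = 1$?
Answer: $-6644$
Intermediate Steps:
$l{\left(y,t \right)} = 4 + y$ ($l{\left(y,t \right)} = \left(1 + y\right) + 3 = 4 + y$)
$H{\left(C \right)} = -3$ ($H{\left(C \right)} = -3 + \left(0 + \left(4 - 4\right) C\right) = -3 + \left(0 + 0 C\right) = -3 + \left(0 + 0\right) = -3 + 0 = -3$)
$- 151 \left(47 + H{\left(-1 \right)}\right) = - 151 \left(47 - 3\right) = \left(-151\right) 44 = -6644$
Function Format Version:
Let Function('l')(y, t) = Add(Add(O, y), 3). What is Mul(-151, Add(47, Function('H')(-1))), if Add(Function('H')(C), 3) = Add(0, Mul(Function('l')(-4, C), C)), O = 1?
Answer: -6644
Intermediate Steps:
Function('l')(y, t) = Add(4, y) (Function('l')(y, t) = Add(Add(1, y), 3) = Add(4, y))
Function('H')(C) = -3 (Function('H')(C) = Add(-3, Add(0, Mul(Add(4, -4), C))) = Add(-3, Add(0, Mul(0, C))) = Add(-3, Add(0, 0)) = Add(-3, 0) = -3)
Mul(-151, Add(47, Function('H')(-1))) = Mul(-151, Add(47, -3)) = Mul(-151, 44) = -6644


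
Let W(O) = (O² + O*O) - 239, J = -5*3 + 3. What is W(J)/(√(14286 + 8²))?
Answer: 7*√574/410 ≈ 0.40904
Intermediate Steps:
J = -12 (J = -15 + 3 = -12)
W(O) = -239 + 2*O² (W(O) = (O² + O²) - 239 = 2*O² - 239 = -239 + 2*O²)
W(J)/(√(14286 + 8²)) = (-239 + 2*(-12)²)/(√(14286 + 8²)) = (-239 + 2*144)/(√(14286 + 64)) = (-239 + 288)/(√14350) = 49/((5*√574)) = 49*(√574/2870) = 7*√574/410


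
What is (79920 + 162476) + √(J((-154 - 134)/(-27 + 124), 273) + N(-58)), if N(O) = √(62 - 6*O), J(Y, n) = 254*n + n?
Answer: 242396 + √(69615 + √410) ≈ 2.4266e+5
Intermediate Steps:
J(Y, n) = 255*n
(79920 + 162476) + √(J((-154 - 134)/(-27 + 124), 273) + N(-58)) = (79920 + 162476) + √(255*273 + √(62 - 6*(-58))) = 242396 + √(69615 + √(62 + 348)) = 242396 + √(69615 + √410)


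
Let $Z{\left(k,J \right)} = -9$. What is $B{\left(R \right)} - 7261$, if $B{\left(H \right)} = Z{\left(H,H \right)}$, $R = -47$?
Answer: $-7270$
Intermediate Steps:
$B{\left(H \right)} = -9$
$B{\left(R \right)} - 7261 = -9 - 7261 = -7270$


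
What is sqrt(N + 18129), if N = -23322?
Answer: 3*I*sqrt(577) ≈ 72.063*I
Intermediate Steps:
sqrt(N + 18129) = sqrt(-23322 + 18129) = sqrt(-5193) = 3*I*sqrt(577)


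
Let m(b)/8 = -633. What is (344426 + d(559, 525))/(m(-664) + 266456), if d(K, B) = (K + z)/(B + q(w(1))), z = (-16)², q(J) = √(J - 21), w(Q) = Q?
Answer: 18987946529/14410279568 - 163*I*√5/7205139784 ≈ 1.3177 - 5.0586e-8*I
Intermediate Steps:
q(J) = √(-21 + J)
m(b) = -5064 (m(b) = 8*(-633) = -5064)
z = 256
d(K, B) = (256 + K)/(B + 2*I*√5) (d(K, B) = (K + 256)/(B + √(-21 + 1)) = (256 + K)/(B + √(-20)) = (256 + K)/(B + 2*I*√5))
(344426 + d(559, 525))/(m(-664) + 266456) = (344426 + (256 + 559)/(525 + 2*I*√5))/(-5064 + 266456) = (344426 + 815/(525 + 2*I*√5))/261392 = (344426 + 815/(525 + 2*I*√5))*(1/261392) = 172213/130696 + 815/(261392*(525 + 2*I*√5))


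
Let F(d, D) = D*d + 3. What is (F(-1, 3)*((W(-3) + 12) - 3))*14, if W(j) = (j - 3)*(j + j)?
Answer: 0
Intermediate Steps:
W(j) = 2*j*(-3 + j) (W(j) = (-3 + j)*(2*j) = 2*j*(-3 + j))
F(d, D) = 3 + D*d
(F(-1, 3)*((W(-3) + 12) - 3))*14 = ((3 + 3*(-1))*((2*(-3)*(-3 - 3) + 12) - 3))*14 = ((3 - 3)*((2*(-3)*(-6) + 12) - 3))*14 = (0*((36 + 12) - 3))*14 = (0*(48 - 3))*14 = (0*45)*14 = 0*14 = 0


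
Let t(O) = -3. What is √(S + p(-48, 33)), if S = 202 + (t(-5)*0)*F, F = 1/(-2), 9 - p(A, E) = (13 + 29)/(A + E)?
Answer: √5345/5 ≈ 14.622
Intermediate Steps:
p(A, E) = 9 - 42/(A + E) (p(A, E) = 9 - (13 + 29)/(A + E) = 9 - 42/(A + E))
F = -½ ≈ -0.50000
S = 202 (S = 202 - 3*0*(-½) = 202 + 0*(-½) = 202 + 0 = 202)
√(S + p(-48, 33)) = √(202 + 3*(-14 + 3*(-48) + 3*33)/(-48 + 33)) = √(202 + 3*(-14 - 144 + 99)/(-15)) = √(202 + 3*(-1/15)*(-59)) = √(202 + 59/5) = √(1069/5) = √5345/5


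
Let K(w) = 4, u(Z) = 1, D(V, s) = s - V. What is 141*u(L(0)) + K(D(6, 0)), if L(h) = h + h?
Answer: 145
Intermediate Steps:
L(h) = 2*h
141*u(L(0)) + K(D(6, 0)) = 141*1 + 4 = 141 + 4 = 145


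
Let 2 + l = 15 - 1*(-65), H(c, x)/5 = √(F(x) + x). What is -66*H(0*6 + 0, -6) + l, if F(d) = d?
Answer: 78 - 660*I*√3 ≈ 78.0 - 1143.2*I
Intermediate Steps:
H(c, x) = 5*√2*√x (H(c, x) = 5*√(x + x) = 5*√(2*x) = 5*(√2*√x) = 5*√2*√x)
l = 78 (l = -2 + (15 - 1*(-65)) = -2 + (15 + 65) = -2 + 80 = 78)
-66*H(0*6 + 0, -6) + l = -330*√2*√(-6) + 78 = -330*√2*I*√6 + 78 = -660*I*√3 + 78 = 78 - 660*I*√3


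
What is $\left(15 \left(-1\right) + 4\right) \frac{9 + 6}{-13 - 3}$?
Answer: $\frac{165}{16} \approx 10.313$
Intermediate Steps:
$\left(15 \left(-1\right) + 4\right) \frac{9 + 6}{-13 - 3} = \left(-15 + 4\right) \frac{15}{-16} = - 11 \cdot 15 \left(- \frac{1}{16}\right) = \left(-11\right) \left(- \frac{15}{16}\right) = \frac{165}{16}$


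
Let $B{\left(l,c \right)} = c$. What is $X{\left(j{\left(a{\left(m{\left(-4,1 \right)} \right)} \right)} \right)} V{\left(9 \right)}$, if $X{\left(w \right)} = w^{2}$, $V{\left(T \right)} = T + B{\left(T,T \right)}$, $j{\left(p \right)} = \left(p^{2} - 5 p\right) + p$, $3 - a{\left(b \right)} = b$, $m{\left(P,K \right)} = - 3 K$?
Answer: $2592$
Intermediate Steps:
$a{\left(b \right)} = 3 - b$
$j{\left(p \right)} = p^{2} - 4 p$
$V{\left(T \right)} = 2 T$ ($V{\left(T \right)} = T + T = 2 T$)
$X{\left(j{\left(a{\left(m{\left(-4,1 \right)} \right)} \right)} \right)} V{\left(9 \right)} = \left(\left(3 - \left(-3\right) 1\right) \left(-4 + \left(3 - \left(-3\right) 1\right)\right)\right)^{2} \cdot 2 \cdot 9 = \left(\left(3 - -3\right) \left(-4 + \left(3 - -3\right)\right)\right)^{2} \cdot 18 = \left(\left(3 + 3\right) \left(-4 + \left(3 + 3\right)\right)\right)^{2} \cdot 18 = \left(6 \left(-4 + 6\right)\right)^{2} \cdot 18 = \left(6 \cdot 2\right)^{2} \cdot 18 = 12^{2} \cdot 18 = 144 \cdot 18 = 2592$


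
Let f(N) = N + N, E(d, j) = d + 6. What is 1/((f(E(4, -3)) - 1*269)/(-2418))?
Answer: 806/83 ≈ 9.7108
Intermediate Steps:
E(d, j) = 6 + d
f(N) = 2*N
1/((f(E(4, -3)) - 1*269)/(-2418)) = 1/((2*(6 + 4) - 1*269)/(-2418)) = 1/((2*10 - 269)*(-1/2418)) = 1/((20 - 269)*(-1/2418)) = 1/(-249*(-1/2418)) = 1/(83/806) = 806/83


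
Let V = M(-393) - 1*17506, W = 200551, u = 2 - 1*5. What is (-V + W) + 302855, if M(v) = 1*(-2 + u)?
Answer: 520917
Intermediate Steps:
u = -3 (u = 2 - 5 = -3)
M(v) = -5 (M(v) = 1*(-2 - 3) = 1*(-5) = -5)
V = -17511 (V = -5 - 1*17506 = -5 - 17506 = -17511)
(-V + W) + 302855 = (-1*(-17511) + 200551) + 302855 = (17511 + 200551) + 302855 = 218062 + 302855 = 520917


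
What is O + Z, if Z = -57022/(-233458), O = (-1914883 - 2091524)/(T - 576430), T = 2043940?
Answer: -141941235031/57100324930 ≈ -2.4858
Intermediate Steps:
O = -1335469/489170 (O = (-1914883 - 2091524)/(2043940 - 576430) = -4006407/1467510 = -4006407*1/1467510 = -1335469/489170 ≈ -2.7301)
Z = 28511/116729 (Z = -57022*(-1/233458) = 28511/116729 ≈ 0.24425)
O + Z = -1335469/489170 + 28511/116729 = -141941235031/57100324930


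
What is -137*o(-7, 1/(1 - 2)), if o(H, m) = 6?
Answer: -822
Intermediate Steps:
-137*o(-7, 1/(1 - 2)) = -137*6 = -822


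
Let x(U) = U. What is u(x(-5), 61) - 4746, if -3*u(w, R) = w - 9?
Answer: -14224/3 ≈ -4741.3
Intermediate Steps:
u(w, R) = 3 - w/3 (u(w, R) = -(w - 9)/3 = -(-9 + w)/3 = 3 - w/3)
u(x(-5), 61) - 4746 = (3 - ⅓*(-5)) - 4746 = (3 + 5/3) - 4746 = 14/3 - 4746 = -14224/3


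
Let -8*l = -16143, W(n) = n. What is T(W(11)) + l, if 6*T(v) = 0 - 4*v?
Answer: 48253/24 ≈ 2010.5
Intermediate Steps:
l = 16143/8 (l = -⅛*(-16143) = 16143/8 ≈ 2017.9)
T(v) = -2*v/3 (T(v) = (0 - 4*v)/6 = (-4*v)/6 = -2*v/3)
T(W(11)) + l = -⅔*11 + 16143/8 = -22/3 + 16143/8 = 48253/24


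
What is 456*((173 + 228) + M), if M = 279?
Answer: 310080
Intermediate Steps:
456*((173 + 228) + M) = 456*((173 + 228) + 279) = 456*(401 + 279) = 456*680 = 310080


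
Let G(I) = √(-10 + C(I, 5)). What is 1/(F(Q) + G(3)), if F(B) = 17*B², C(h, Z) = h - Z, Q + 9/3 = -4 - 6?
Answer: 2873/8254141 - 2*I*√3/8254141 ≈ 0.00034807 - 4.1968e-7*I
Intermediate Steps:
Q = -13 (Q = -3 + (-4 - 6) = -3 - 10 = -13)
G(I) = √(-15 + I) (G(I) = √(-10 + (I - 1*5)) = √(-10 + (I - 5)) = √(-10 + (-5 + I)) = √(-15 + I))
1/(F(Q) + G(3)) = 1/(17*(-13)² + √(-15 + 3)) = 1/(17*169 + √(-12)) = 1/(2873 + 2*I*√3)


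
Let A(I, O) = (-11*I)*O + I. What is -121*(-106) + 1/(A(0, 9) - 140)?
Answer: 1795639/140 ≈ 12826.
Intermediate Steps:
A(I, O) = I - 11*I*O (A(I, O) = -11*I*O + I = I - 11*I*O)
-121*(-106) + 1/(A(0, 9) - 140) = -121*(-106) + 1/(0*(1 - 11*9) - 140) = 12826 + 1/(0*(1 - 99) - 140) = 12826 + 1/(0*(-98) - 140) = 12826 + 1/(0 - 140) = 12826 + 1/(-140) = 12826 - 1/140 = 1795639/140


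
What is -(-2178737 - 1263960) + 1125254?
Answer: 4567951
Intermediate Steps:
-(-2178737 - 1263960) + 1125254 = -1*(-3442697) + 1125254 = 3442697 + 1125254 = 4567951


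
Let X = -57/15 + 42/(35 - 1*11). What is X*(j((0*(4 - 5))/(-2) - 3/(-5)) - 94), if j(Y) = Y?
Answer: 19147/100 ≈ 191.47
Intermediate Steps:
X = -41/20 (X = -57*1/15 + 42/(35 - 11) = -19/5 + 42/24 = -19/5 + 42*(1/24) = -19/5 + 7/4 = -41/20 ≈ -2.0500)
X*(j((0*(4 - 5))/(-2) - 3/(-5)) - 94) = -41*(((0*(4 - 5))/(-2) - 3/(-5)) - 94)/20 = -41*(((0*(-1))*(-½) - 3*(-⅕)) - 94)/20 = -41*((0*(-½) + ⅗) - 94)/20 = -41*((0 + ⅗) - 94)/20 = -41*(⅗ - 94)/20 = -41/20*(-467/5) = 19147/100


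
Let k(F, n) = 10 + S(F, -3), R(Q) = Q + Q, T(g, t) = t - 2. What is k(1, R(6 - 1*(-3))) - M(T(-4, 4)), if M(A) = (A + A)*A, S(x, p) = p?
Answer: -1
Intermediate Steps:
T(g, t) = -2 + t
R(Q) = 2*Q
k(F, n) = 7 (k(F, n) = 10 - 3 = 7)
M(A) = 2*A**2 (M(A) = (2*A)*A = 2*A**2)
k(1, R(6 - 1*(-3))) - M(T(-4, 4)) = 7 - 2*(-2 + 4)**2 = 7 - 2*2**2 = 7 - 2*4 = 7 - 1*8 = 7 - 8 = -1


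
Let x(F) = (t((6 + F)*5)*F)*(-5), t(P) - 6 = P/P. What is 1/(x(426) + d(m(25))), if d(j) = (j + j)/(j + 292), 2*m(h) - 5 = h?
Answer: -307/4577340 ≈ -6.7070e-5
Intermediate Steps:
m(h) = 5/2 + h/2
t(P) = 7 (t(P) = 6 + P/P = 6 + 1 = 7)
d(j) = 2*j/(292 + j) (d(j) = (2*j)/(292 + j) = 2*j/(292 + j))
x(F) = -35*F (x(F) = (7*F)*(-5) = -35*F)
1/(x(426) + d(m(25))) = 1/(-35*426 + 2*(5/2 + (½)*25)/(292 + (5/2 + (½)*25))) = 1/(-14910 + 2*(5/2 + 25/2)/(292 + (5/2 + 25/2))) = 1/(-14910 + 2*15/(292 + 15)) = 1/(-14910 + 2*15/307) = 1/(-14910 + 2*15*(1/307)) = 1/(-14910 + 30/307) = 1/(-4577340/307) = -307/4577340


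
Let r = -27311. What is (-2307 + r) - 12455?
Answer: -42073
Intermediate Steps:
(-2307 + r) - 12455 = (-2307 - 27311) - 12455 = -29618 - 12455 = -42073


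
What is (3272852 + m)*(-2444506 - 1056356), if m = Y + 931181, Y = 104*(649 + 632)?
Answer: -15184138215534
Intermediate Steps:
Y = 133224 (Y = 104*1281 = 133224)
m = 1064405 (m = 133224 + 931181 = 1064405)
(3272852 + m)*(-2444506 - 1056356) = (3272852 + 1064405)*(-2444506 - 1056356) = 4337257*(-3500862) = -15184138215534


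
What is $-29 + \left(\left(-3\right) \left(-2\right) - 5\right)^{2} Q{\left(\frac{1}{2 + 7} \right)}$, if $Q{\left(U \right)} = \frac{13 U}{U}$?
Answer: $-16$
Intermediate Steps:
$Q{\left(U \right)} = 13$
$-29 + \left(\left(-3\right) \left(-2\right) - 5\right)^{2} Q{\left(\frac{1}{2 + 7} \right)} = -29 + \left(\left(-3\right) \left(-2\right) - 5\right)^{2} \cdot 13 = -29 + \left(6 - 5\right)^{2} \cdot 13 = -29 + 1^{2} \cdot 13 = -29 + 1 \cdot 13 = -29 + 13 = -16$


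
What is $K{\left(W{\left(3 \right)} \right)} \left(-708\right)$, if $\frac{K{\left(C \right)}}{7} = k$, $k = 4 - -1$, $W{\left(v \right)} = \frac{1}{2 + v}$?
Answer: $-24780$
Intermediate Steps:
$k = 5$ ($k = 4 + 1 = 5$)
$K{\left(C \right)} = 35$ ($K{\left(C \right)} = 7 \cdot 5 = 35$)
$K{\left(W{\left(3 \right)} \right)} \left(-708\right) = 35 \left(-708\right) = -24780$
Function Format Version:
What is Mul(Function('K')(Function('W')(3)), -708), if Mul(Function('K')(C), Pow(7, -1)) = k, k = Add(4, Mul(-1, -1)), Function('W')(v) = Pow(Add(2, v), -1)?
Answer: -24780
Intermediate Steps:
k = 5 (k = Add(4, 1) = 5)
Function('K')(C) = 35 (Function('K')(C) = Mul(7, 5) = 35)
Mul(Function('K')(Function('W')(3)), -708) = Mul(35, -708) = -24780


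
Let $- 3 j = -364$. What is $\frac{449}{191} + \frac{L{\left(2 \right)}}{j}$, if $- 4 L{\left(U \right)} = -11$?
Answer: $\frac{660047}{278096} \approx 2.3735$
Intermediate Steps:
$j = \frac{364}{3}$ ($j = \left(- \frac{1}{3}\right) \left(-364\right) = \frac{364}{3} \approx 121.33$)
$L{\left(U \right)} = \frac{11}{4}$ ($L{\left(U \right)} = \left(- \frac{1}{4}\right) \left(-11\right) = \frac{11}{4}$)
$\frac{449}{191} + \frac{L{\left(2 \right)}}{j} = \frac{449}{191} + \frac{11}{4 \cdot \frac{364}{3}} = 449 \cdot \frac{1}{191} + \frac{11}{4} \cdot \frac{3}{364} = \frac{449}{191} + \frac{33}{1456} = \frac{660047}{278096}$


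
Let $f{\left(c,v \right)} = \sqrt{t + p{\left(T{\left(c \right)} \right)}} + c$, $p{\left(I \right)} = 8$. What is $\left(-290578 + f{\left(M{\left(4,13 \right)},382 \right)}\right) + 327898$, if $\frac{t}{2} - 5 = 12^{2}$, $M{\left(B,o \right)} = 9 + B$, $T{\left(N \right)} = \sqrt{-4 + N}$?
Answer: $37333 + 3 \sqrt{34} \approx 37351.0$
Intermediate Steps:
$t = 298$ ($t = 10 + 2 \cdot 12^{2} = 10 + 2 \cdot 144 = 10 + 288 = 298$)
$f{\left(c,v \right)} = c + 3 \sqrt{34}$ ($f{\left(c,v \right)} = \sqrt{298 + 8} + c = \sqrt{306} + c = 3 \sqrt{34} + c = c + 3 \sqrt{34}$)
$\left(-290578 + f{\left(M{\left(4,13 \right)},382 \right)}\right) + 327898 = \left(-290578 + \left(\left(9 + 4\right) + 3 \sqrt{34}\right)\right) + 327898 = \left(-290578 + \left(13 + 3 \sqrt{34}\right)\right) + 327898 = \left(-290565 + 3 \sqrt{34}\right) + 327898 = 37333 + 3 \sqrt{34}$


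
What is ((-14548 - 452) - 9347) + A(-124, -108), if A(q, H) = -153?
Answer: -24500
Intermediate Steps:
((-14548 - 452) - 9347) + A(-124, -108) = ((-14548 - 452) - 9347) - 153 = (-15000 - 9347) - 153 = -24347 - 153 = -24500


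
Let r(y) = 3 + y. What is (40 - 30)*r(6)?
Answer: 90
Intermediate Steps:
(40 - 30)*r(6) = (40 - 30)*(3 + 6) = 10*9 = 90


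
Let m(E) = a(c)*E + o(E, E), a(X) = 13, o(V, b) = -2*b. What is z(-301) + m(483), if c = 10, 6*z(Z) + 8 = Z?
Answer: 10523/2 ≈ 5261.5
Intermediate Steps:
z(Z) = -4/3 + Z/6
m(E) = 11*E (m(E) = 13*E - 2*E = 11*E)
z(-301) + m(483) = (-4/3 + (⅙)*(-301)) + 11*483 = (-4/3 - 301/6) + 5313 = -103/2 + 5313 = 10523/2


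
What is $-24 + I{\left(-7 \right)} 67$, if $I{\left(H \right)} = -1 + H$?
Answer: $-560$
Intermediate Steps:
$-24 + I{\left(-7 \right)} 67 = -24 + \left(-1 - 7\right) 67 = -24 - 536 = -560$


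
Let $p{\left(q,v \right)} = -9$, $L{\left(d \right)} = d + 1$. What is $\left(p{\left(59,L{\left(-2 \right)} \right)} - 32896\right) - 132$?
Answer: $-33037$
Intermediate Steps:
$L{\left(d \right)} = 1 + d$
$\left(p{\left(59,L{\left(-2 \right)} \right)} - 32896\right) - 132 = \left(-9 - 32896\right) - 132 = -32905 - 132 = -33037$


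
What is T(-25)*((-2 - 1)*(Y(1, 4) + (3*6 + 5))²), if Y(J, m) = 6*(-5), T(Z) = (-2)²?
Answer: -588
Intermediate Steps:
T(Z) = 4
Y(J, m) = -30
T(-25)*((-2 - 1)*(Y(1, 4) + (3*6 + 5))²) = 4*((-2 - 1)*(-30 + (3*6 + 5))²) = 4*(-3*(-30 + (18 + 5))²) = 4*(-3*(-30 + 23)²) = 4*(-3*(-7)²) = 4*(-3*49) = 4*(-147) = -588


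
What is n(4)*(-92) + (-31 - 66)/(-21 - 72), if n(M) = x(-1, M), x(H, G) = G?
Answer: -34127/93 ≈ -366.96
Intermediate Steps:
n(M) = M
n(4)*(-92) + (-31 - 66)/(-21 - 72) = 4*(-92) + (-31 - 66)/(-21 - 72) = -368 - 97/(-93) = -368 - 97*(-1/93) = -368 + 97/93 = -34127/93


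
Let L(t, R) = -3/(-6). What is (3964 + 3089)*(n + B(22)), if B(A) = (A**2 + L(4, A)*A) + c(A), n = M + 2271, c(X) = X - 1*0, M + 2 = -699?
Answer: 14719611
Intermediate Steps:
M = -701 (M = -2 - 699 = -701)
c(X) = X (c(X) = X + 0 = X)
L(t, R) = 1/2 (L(t, R) = -3*(-1/6) = 1/2)
n = 1570 (n = -701 + 2271 = 1570)
B(A) = A**2 + 3*A/2 (B(A) = (A**2 + A/2) + A = A**2 + 3*A/2)
(3964 + 3089)*(n + B(22)) = (3964 + 3089)*(1570 + (1/2)*22*(3 + 2*22)) = 7053*(1570 + (1/2)*22*(3 + 44)) = 7053*(1570 + (1/2)*22*47) = 7053*(1570 + 517) = 7053*2087 = 14719611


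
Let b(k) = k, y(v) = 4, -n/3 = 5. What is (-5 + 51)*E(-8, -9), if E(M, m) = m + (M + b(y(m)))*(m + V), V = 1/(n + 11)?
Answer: 1288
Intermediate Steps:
n = -15 (n = -3*5 = -15)
V = -1/4 (V = 1/(-15 + 11) = 1/(-4) = -1/4 ≈ -0.25000)
E(M, m) = m + (4 + M)*(-1/4 + m) (E(M, m) = m + (M + 4)*(m - 1/4) = m + (4 + M)*(-1/4 + m))
(-5 + 51)*E(-8, -9) = (-5 + 51)*(-1 + 5*(-9) - 1/4*(-8) - 8*(-9)) = 46*(-1 - 45 + 2 + 72) = 46*28 = 1288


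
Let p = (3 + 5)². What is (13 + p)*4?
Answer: 308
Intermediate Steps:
p = 64 (p = 8² = 64)
(13 + p)*4 = (13 + 64)*4 = 77*4 = 308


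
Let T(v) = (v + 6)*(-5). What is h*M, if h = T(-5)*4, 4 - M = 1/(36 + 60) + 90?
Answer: 41285/24 ≈ 1720.2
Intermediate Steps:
T(v) = -30 - 5*v (T(v) = (6 + v)*(-5) = -30 - 5*v)
M = -8257/96 (M = 4 - (1/(36 + 60) + 90) = 4 - (1/96 + 90) = 4 - 1*8641/96 = 4 - 8641/96 = -8257/96 ≈ -86.010)
h = -20 (h = (-30 - 5*(-5))*4 = (-30 + 25)*4 = -5*4 = -20)
h*M = -20*(-8257/96) = 41285/24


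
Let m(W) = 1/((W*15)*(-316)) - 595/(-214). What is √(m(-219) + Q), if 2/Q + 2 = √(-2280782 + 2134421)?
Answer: √(153213765732958116125 - 752993923340520*I*√146361)/7423340070 ≈ 1.6674 - 0.0015676*I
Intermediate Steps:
Q = 2/(-2 + I*√146361) (Q = 2/(-2 + √(-2280782 + 2134421)) = 2/(-2 + √(-146361)) = 2/(-2 + I*√146361) ≈ -2.7329e-5 - 0.0052276*I)
m(W) = 595/214 - 1/(4740*W) (m(W) = -1/316/(15*W) - 595*(-1/214) = (1/(15*W))*(-1/316) + 595/214 = -1/(4740*W) + 595/214 = 595/214 - 1/(4740*W))
√(m(-219) + Q) = √((1/507180)*(-107 + 1410150*(-219))/(-219) + (-4/146365 - 2*I*√146361/146365)) = √((1/507180)*(-1/219)*(-107 - 308822850) + (-4/146365 - 2*I*√146361/146365)) = √((1/507180)*(-1/219)*(-308822957) + (-4/146365 - 2*I*√146361/146365)) = √(308822957/111072420 + (-4/146365 - 2*I*√146361/146365)) = √(24767357705/8908008084 - 2*I*√146361/146365)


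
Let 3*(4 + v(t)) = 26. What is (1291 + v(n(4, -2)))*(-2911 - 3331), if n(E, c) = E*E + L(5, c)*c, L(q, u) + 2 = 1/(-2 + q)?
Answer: -24262654/3 ≈ -8.0876e+6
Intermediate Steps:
L(q, u) = -2 + 1/(-2 + q)
n(E, c) = E**2 - 5*c/3 (n(E, c) = E*E + ((5 - 2*5)/(-2 + 5))*c = E**2 + ((5 - 10)/3)*c = E**2 + ((1/3)*(-5))*c = E**2 - 5*c/3)
v(t) = 14/3 (v(t) = -4 + (1/3)*26 = -4 + 26/3 = 14/3)
(1291 + v(n(4, -2)))*(-2911 - 3331) = (1291 + 14/3)*(-2911 - 3331) = (3887/3)*(-6242) = -24262654/3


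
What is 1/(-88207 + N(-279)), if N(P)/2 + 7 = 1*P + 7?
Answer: -1/88765 ≈ -1.1266e-5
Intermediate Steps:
N(P) = 2*P (N(P) = -14 + 2*(1*P + 7) = -14 + 2*(P + 7) = -14 + 2*(7 + P) = -14 + (14 + 2*P) = 2*P)
1/(-88207 + N(-279)) = 1/(-88207 + 2*(-279)) = 1/(-88207 - 558) = 1/(-88765) = -1/88765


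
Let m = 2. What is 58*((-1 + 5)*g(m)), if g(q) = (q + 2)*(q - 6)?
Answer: -3712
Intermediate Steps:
g(q) = (-6 + q)*(2 + q) (g(q) = (2 + q)*(-6 + q) = (-6 + q)*(2 + q))
58*((-1 + 5)*g(m)) = 58*((-1 + 5)*(-12 + 2² - 4*2)) = 58*(4*(-12 + 4 - 8)) = 58*(4*(-16)) = 58*(-64) = -3712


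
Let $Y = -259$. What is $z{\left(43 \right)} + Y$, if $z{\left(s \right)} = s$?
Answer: $-216$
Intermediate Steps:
$z{\left(43 \right)} + Y = 43 - 259 = -216$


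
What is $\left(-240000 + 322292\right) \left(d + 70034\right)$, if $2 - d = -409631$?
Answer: $39472756764$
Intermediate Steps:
$d = 409633$ ($d = 2 - -409631 = 2 + 409631 = 409633$)
$\left(-240000 + 322292\right) \left(d + 70034\right) = \left(-240000 + 322292\right) \left(409633 + 70034\right) = 82292 \cdot 479667 = 39472756764$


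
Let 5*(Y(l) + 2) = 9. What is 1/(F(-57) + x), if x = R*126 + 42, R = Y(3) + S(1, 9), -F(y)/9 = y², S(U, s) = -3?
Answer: -5/148011 ≈ -3.3781e-5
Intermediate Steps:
Y(l) = -⅕ (Y(l) = -2 + (⅕)*9 = -2 + 9/5 = -⅕)
F(y) = -9*y²
R = -16/5 (R = -⅕ - 3 = -16/5 ≈ -3.2000)
x = -1806/5 (x = -16/5*126 + 42 = -2016/5 + 42 = -1806/5 ≈ -361.20)
1/(F(-57) + x) = 1/(-9*(-57)² - 1806/5) = 1/(-9*3249 - 1806/5) = 1/(-29241 - 1806/5) = 1/(-148011/5) = -5/148011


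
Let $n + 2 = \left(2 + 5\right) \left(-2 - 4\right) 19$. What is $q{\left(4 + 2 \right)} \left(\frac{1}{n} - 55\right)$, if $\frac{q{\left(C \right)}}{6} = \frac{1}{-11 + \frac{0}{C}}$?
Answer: $\frac{132003}{4400} \approx 30.001$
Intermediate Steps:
$q{\left(C \right)} = - \frac{6}{11}$ ($q{\left(C \right)} = \frac{6}{-11 + \frac{0}{C}} = \frac{6}{-11 + 0} = \frac{6}{-11} = 6 \left(- \frac{1}{11}\right) = - \frac{6}{11}$)
$n = -800$ ($n = -2 + \left(2 + 5\right) \left(-2 - 4\right) 19 = -2 + 7 \left(-6\right) 19 = -2 - 798 = -800$)
$q{\left(4 + 2 \right)} \left(\frac{1}{n} - 55\right) = - \frac{6 \left(\frac{1}{-800} - 55\right)}{11} = - \frac{6 \left(- \frac{1}{800} - 55\right)}{11} = \left(- \frac{6}{11}\right) \left(- \frac{44001}{800}\right) = \frac{132003}{4400}$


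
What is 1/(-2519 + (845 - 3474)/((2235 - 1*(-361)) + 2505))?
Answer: -5101/12852048 ≈ -0.00039690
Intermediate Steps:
1/(-2519 + (845 - 3474)/((2235 - 1*(-361)) + 2505)) = 1/(-2519 - 2629/((2235 + 361) + 2505)) = 1/(-2519 - 2629/(2596 + 2505)) = 1/(-2519 - 2629/5101) = 1/(-12852048/5101) = -5101/12852048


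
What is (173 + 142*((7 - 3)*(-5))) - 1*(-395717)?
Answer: 393050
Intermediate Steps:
(173 + 142*((7 - 3)*(-5))) - 1*(-395717) = (173 + 142*(4*(-5))) + 395717 = (173 + 142*(-20)) + 395717 = (173 - 2840) + 395717 = -2667 + 395717 = 393050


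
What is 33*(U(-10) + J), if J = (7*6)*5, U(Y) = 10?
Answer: 7260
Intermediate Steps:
J = 210 (J = 42*5 = 210)
33*(U(-10) + J) = 33*(10 + 210) = 33*220 = 7260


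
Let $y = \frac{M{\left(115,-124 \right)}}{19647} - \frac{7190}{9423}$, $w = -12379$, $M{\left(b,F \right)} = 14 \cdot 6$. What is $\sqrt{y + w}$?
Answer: $\frac{i \sqrt{582043610080605633}}{6856803} \approx 111.26 i$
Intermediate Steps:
$M{\left(b,F \right)} = 84$
$y = - \frac{15607822}{20570409}$ ($y = \frac{84}{19647} - \frac{7190}{9423} = 84 \cdot \frac{1}{19647} - \frac{7190}{9423} = \frac{28}{6549} - \frac{7190}{9423} = - \frac{15607822}{20570409} \approx -0.75875$)
$\sqrt{y + w} = \sqrt{- \frac{15607822}{20570409} - 12379} = \sqrt{- \frac{254656700833}{20570409}} = \frac{i \sqrt{582043610080605633}}{6856803}$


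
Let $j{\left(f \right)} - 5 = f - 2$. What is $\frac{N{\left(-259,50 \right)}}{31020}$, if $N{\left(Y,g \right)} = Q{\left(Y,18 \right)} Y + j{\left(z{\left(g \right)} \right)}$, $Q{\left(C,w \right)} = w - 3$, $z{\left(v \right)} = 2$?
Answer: $- \frac{194}{1551} \approx -0.12508$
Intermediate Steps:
$j{\left(f \right)} = 3 + f$ ($j{\left(f \right)} = 5 + \left(f - 2\right) = 5 + \left(-2 + f\right) = 3 + f$)
$Q{\left(C,w \right)} = -3 + w$
$N{\left(Y,g \right)} = 5 + 15 Y$ ($N{\left(Y,g \right)} = \left(-3 + 18\right) Y + \left(3 + 2\right) = 15 Y + 5 = 5 + 15 Y$)
$\frac{N{\left(-259,50 \right)}}{31020} = \frac{5 + 15 \left(-259\right)}{31020} = \left(5 - 3885\right) \frac{1}{31020} = \left(-3880\right) \frac{1}{31020} = - \frac{194}{1551}$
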